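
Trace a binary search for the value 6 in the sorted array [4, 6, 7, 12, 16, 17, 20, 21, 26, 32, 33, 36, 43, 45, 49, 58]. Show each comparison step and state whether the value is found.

Binary search for 6 in [4, 6, 7, 12, 16, 17, 20, 21, 26, 32, 33, 36, 43, 45, 49, 58]:

lo=0, hi=15, mid=7, arr[mid]=21 -> 21 > 6, search left half
lo=0, hi=6, mid=3, arr[mid]=12 -> 12 > 6, search left half
lo=0, hi=2, mid=1, arr[mid]=6 -> Found target at index 1!

Binary search finds 6 at index 1 after 3 comparisons. The search repeatedly halves the search space by comparing with the middle element.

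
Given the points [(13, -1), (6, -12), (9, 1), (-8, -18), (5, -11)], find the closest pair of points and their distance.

Computing all pairwise distances among 5 points:

d((13, -1), (6, -12)) = 13.0384
d((13, -1), (9, 1)) = 4.4721
d((13, -1), (-8, -18)) = 27.0185
d((13, -1), (5, -11)) = 12.8062
d((6, -12), (9, 1)) = 13.3417
d((6, -12), (-8, -18)) = 15.2315
d((6, -12), (5, -11)) = 1.4142 <-- minimum
d((9, 1), (-8, -18)) = 25.4951
d((9, 1), (5, -11)) = 12.6491
d((-8, -18), (5, -11)) = 14.7648

Closest pair: (6, -12) and (5, -11) with distance 1.4142

The closest pair is (6, -12) and (5, -11) with Euclidean distance 1.4142. For 5 points, brute-force pairwise comparison is shown above. For large n, the divide-and-conquer algorithm (sort by x, recurse on halves, check the dividing strip) achieves O(n log n).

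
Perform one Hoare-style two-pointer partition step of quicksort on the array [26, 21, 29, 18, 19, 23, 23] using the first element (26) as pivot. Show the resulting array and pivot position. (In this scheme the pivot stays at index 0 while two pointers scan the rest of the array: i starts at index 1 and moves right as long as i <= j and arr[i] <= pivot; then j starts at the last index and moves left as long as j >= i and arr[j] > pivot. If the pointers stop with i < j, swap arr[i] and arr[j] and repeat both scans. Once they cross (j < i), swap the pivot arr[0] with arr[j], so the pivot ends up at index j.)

Hoare-style two-pointer partition with pivot = 26:

Initial array: [26, 21, 29, 18, 19, 23, 23]

Pointers start at i = 1, j = 6.
i stops at index 2 (arr[2]=29 > 26), j stops at index 6 (arr[6]=23 <= 26): swap arr[2] and arr[6], array becomes [26, 21, 23, 18, 19, 23, 29]
i ends at 6, j ends at 5: the pointers have crossed (j < i), so scanning stops.

Swap pivot arr[0] with arr[5] to place pivot at position 5: [23, 21, 23, 18, 19, 26, 29]
Pivot position: 5

After partitioning with pivot 26, the array becomes [23, 21, 23, 18, 19, 26, 29]. The pivot is placed at index 5. All elements to the left of the pivot are <= 26, and all elements to the right are > 26.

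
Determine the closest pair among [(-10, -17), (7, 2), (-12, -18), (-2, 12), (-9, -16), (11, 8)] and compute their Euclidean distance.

Computing all pairwise distances among 6 points:

d((-10, -17), (7, 2)) = 25.4951
d((-10, -17), (-12, -18)) = 2.2361
d((-10, -17), (-2, 12)) = 30.0832
d((-10, -17), (-9, -16)) = 1.4142 <-- minimum
d((-10, -17), (11, 8)) = 32.6497
d((7, 2), (-12, -18)) = 27.5862
d((7, 2), (-2, 12)) = 13.4536
d((7, 2), (-9, -16)) = 24.0832
d((7, 2), (11, 8)) = 7.2111
d((-12, -18), (-2, 12)) = 31.6228
d((-12, -18), (-9, -16)) = 3.6056
d((-12, -18), (11, 8)) = 34.7131
d((-2, 12), (-9, -16)) = 28.8617
d((-2, 12), (11, 8)) = 13.6015
d((-9, -16), (11, 8)) = 31.241

Closest pair: (-10, -17) and (-9, -16) with distance 1.4142

The closest pair is (-10, -17) and (-9, -16) with Euclidean distance 1.4142. For 6 points, brute-force pairwise comparison is shown above. For large n, the divide-and-conquer algorithm (sort by x, recurse on halves, check the dividing strip) achieves O(n log n).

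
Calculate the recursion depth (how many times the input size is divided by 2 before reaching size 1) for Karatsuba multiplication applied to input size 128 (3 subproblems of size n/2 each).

For divide and conquer with division factor 2:

Problem sizes at each level:
Level 0: 128
Level 1: 64
Level 2: 32
Level 3: 16
Level 4: 8
Level 5: 4
Level 6: 2
Level 7: 1

The root is level 0 and the size-1 base case is level 7 (the tree spans levels 0 through 7, i.e. 8 levels counting the root), so the depth is the number of divisions: log_2(128) = 7

The recursion tree depth is log_2(128) = 7. At each level, the problem size is divided by 2, so it takes 7 divisions to reduce to a base case of size 1. The algorithm makes 3 recursive calls at each level.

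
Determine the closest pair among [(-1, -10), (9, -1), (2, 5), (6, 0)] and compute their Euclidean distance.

Computing all pairwise distances among 4 points:

d((-1, -10), (9, -1)) = 13.4536
d((-1, -10), (2, 5)) = 15.2971
d((-1, -10), (6, 0)) = 12.2066
d((9, -1), (2, 5)) = 9.2195
d((9, -1), (6, 0)) = 3.1623 <-- minimum
d((2, 5), (6, 0)) = 6.4031

Closest pair: (9, -1) and (6, 0) with distance 3.1623

The closest pair is (9, -1) and (6, 0) with Euclidean distance 3.1623. For 4 points, brute-force pairwise comparison is shown above. For large n, the divide-and-conquer algorithm (sort by x, recurse on halves, check the dividing strip) achieves O(n log n).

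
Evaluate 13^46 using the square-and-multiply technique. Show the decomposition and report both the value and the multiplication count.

Computing 13^46 by squaring (build up from 13^1; each line after the first costs one multiplication):

13^1 = 13
13^2 = (13^1)^2 = 13^2 = 169
13^4 = (13^2)^2 = 169^2 = 28561
13^5 = 13 * 13^4 = 13 * 28561 = 371293
13^10 = (13^5)^2 = 371293^2 = 137858491849
13^11 = 13 * 13^10 = 13 * 137858491849 = 1792160394037
13^22 = (13^11)^2 = 1792160394037^2 = 3211838877954855105157369
13^23 = 13 * 13^22 = 13 * 3211838877954855105157369 = 41753905413413116367045797
13^46 = (13^23)^2 = 41753905413413116367045797^2 = 1743388617272249143997555461487119439669521095365209

Result: 1743388617272249143997555461487119439669521095365209
Multiplications needed: 8 (8 lines after 13^1)

13^46 = 1743388617272249143997555461487119439669521095365209. Using exponentiation by squaring, this requires 8 multiplications. The key idea: if the exponent is even, square the half-power; if odd, multiply by the base once.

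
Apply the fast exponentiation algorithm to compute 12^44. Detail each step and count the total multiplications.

Computing 12^44 by squaring (build up from 12^1; each line after the first costs one multiplication):

12^1 = 12
12^2 = (12^1)^2 = 12^2 = 144
12^4 = (12^2)^2 = 144^2 = 20736
12^5 = 12 * 12^4 = 12 * 20736 = 248832
12^10 = (12^5)^2 = 248832^2 = 61917364224
12^11 = 12 * 12^10 = 12 * 61917364224 = 743008370688
12^22 = (12^11)^2 = 743008370688^2 = 552061438912436417593344
12^44 = (12^22)^2 = 552061438912436417593344^2 = 304771832334069766392840191887919236168953102336

Result: 304771832334069766392840191887919236168953102336
Multiplications needed: 7 (7 lines after 12^1)

12^44 = 304771832334069766392840191887919236168953102336. Using exponentiation by squaring, this requires 7 multiplications. The key idea: if the exponent is even, square the half-power; if odd, multiply by the base once.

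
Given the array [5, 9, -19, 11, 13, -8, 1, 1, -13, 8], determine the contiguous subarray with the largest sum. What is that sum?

Using Kadane's algorithm on [5, 9, -19, 11, 13, -8, 1, 1, -13, 8]:

Scanning through the array:
Position 1 (value 9): max_ending_here = 14, max_so_far = 14
Position 2 (value -19): max_ending_here = -5, max_so_far = 14
Position 3 (value 11): max_ending_here = 11, max_so_far = 14
Position 4 (value 13): max_ending_here = 24, max_so_far = 24
Position 5 (value -8): max_ending_here = 16, max_so_far = 24
Position 6 (value 1): max_ending_here = 17, max_so_far = 24
Position 7 (value 1): max_ending_here = 18, max_so_far = 24
Position 8 (value -13): max_ending_here = 5, max_so_far = 24
Position 9 (value 8): max_ending_here = 13, max_so_far = 24

Maximum subarray: [11, 13]
Maximum sum: 24

The maximum subarray is [11, 13] with sum 24. This subarray runs from index 3 to index 4.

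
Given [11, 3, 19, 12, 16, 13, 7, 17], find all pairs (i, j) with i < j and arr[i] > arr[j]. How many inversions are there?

Finding inversions in [11, 3, 19, 12, 16, 13, 7, 17]:

(0, 1): arr[0]=11 > arr[1]=3
(0, 6): arr[0]=11 > arr[6]=7
(2, 3): arr[2]=19 > arr[3]=12
(2, 4): arr[2]=19 > arr[4]=16
(2, 5): arr[2]=19 > arr[5]=13
(2, 6): arr[2]=19 > arr[6]=7
(2, 7): arr[2]=19 > arr[7]=17
(3, 6): arr[3]=12 > arr[6]=7
(4, 5): arr[4]=16 > arr[5]=13
(4, 6): arr[4]=16 > arr[6]=7
(5, 6): arr[5]=13 > arr[6]=7

Total inversions: 11

The array has 11 inversion(s): (0,1), (0,6), (2,3), (2,4), (2,5), (2,6), (2,7), (3,6), (4,5), (4,6), (5,6). Each pair (i,j) satisfies i < j and arr[i] > arr[j].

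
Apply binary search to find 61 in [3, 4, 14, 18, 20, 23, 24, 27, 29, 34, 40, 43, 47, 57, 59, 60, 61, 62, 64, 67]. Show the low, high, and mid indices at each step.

Binary search for 61 in [3, 4, 14, 18, 20, 23, 24, 27, 29, 34, 40, 43, 47, 57, 59, 60, 61, 62, 64, 67]:

lo=0, hi=19, mid=9, arr[mid]=34 -> 34 < 61, search right half
lo=10, hi=19, mid=14, arr[mid]=59 -> 59 < 61, search right half
lo=15, hi=19, mid=17, arr[mid]=62 -> 62 > 61, search left half
lo=15, hi=16, mid=15, arr[mid]=60 -> 60 < 61, search right half
lo=16, hi=16, mid=16, arr[mid]=61 -> Found target at index 16!

Binary search finds 61 at index 16 after 5 comparisons. The search repeatedly halves the search space by comparing with the middle element.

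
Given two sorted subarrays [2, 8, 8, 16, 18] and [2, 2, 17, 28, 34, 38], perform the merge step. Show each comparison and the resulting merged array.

Merging process:

Compare 2 vs 2: take 2 from left. Merged: [2]
Compare 8 vs 2: take 2 from right. Merged: [2, 2]
Compare 8 vs 2: take 2 from right. Merged: [2, 2, 2]
Compare 8 vs 17: take 8 from left. Merged: [2, 2, 2, 8]
Compare 8 vs 17: take 8 from left. Merged: [2, 2, 2, 8, 8]
Compare 16 vs 17: take 16 from left. Merged: [2, 2, 2, 8, 8, 16]
Compare 18 vs 17: take 17 from right. Merged: [2, 2, 2, 8, 8, 16, 17]
Compare 18 vs 28: take 18 from left. Merged: [2, 2, 2, 8, 8, 16, 17, 18]
Append remaining from right: [28, 34, 38]. Merged: [2, 2, 2, 8, 8, 16, 17, 18, 28, 34, 38]

Final merged array: [2, 2, 2, 8, 8, 16, 17, 18, 28, 34, 38]
Total comparisons: 8

The merged array is [2, 2, 2, 8, 8, 16, 17, 18, 28, 34, 38], requiring 8 comparisons. The merge step runs in O(n) time where n is the total number of elements.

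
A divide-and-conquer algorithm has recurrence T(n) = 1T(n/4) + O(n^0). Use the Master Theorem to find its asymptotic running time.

Master Theorem for T(n) = 1T(n/4) + O(n^0):

a = 1, b = 4, c = 0
log_b(a) = log_4(1) = 0.0000

Case 2: c = 0 = log_4(1) = 0.0000
T(n) = O(n^0 log n) = O(log n)

For T(n) = 1T(n/4) + O(n^0): log_4(1) = 0.0000. This is Case 2 of the Master Theorem (c = log_b(a), equal work at all levels), giving O(log n).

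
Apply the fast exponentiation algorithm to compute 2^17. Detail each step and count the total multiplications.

Computing 2^17 by squaring (build up from 2^1; each line after the first costs one multiplication):

2^1 = 2
2^2 = (2^1)^2 = 2^2 = 4
2^4 = (2^2)^2 = 4^2 = 16
2^8 = (2^4)^2 = 16^2 = 256
2^16 = (2^8)^2 = 256^2 = 65536
2^17 = 2 * 2^16 = 2 * 65536 = 131072

Result: 131072
Multiplications needed: 5 (5 lines after 2^1)

2^17 = 131072. Using exponentiation by squaring, this requires 5 multiplications. The key idea: if the exponent is even, square the half-power; if odd, multiply by the base once.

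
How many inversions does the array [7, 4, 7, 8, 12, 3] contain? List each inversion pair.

Finding inversions in [7, 4, 7, 8, 12, 3]:

(0, 1): arr[0]=7 > arr[1]=4
(0, 5): arr[0]=7 > arr[5]=3
(1, 5): arr[1]=4 > arr[5]=3
(2, 5): arr[2]=7 > arr[5]=3
(3, 5): arr[3]=8 > arr[5]=3
(4, 5): arr[4]=12 > arr[5]=3

Total inversions: 6

The array has 6 inversion(s): (0,1), (0,5), (1,5), (2,5), (3,5), (4,5). Each pair (i,j) satisfies i < j and arr[i] > arr[j].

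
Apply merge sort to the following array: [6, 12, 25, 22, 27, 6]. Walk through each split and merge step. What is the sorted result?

Merge sort trace:

Split: [6, 12, 25, 22, 27, 6] -> [6, 12, 25] and [22, 27, 6]
  Split: [6, 12, 25] -> [6] and [12, 25]
    Split: [12, 25] -> [12] and [25]
    Merge: [12] + [25] -> [12, 25]
  Merge: [6] + [12, 25] -> [6, 12, 25]
  Split: [22, 27, 6] -> [22] and [27, 6]
    Split: [27, 6] -> [27] and [6]
    Merge: [27] + [6] -> [6, 27]
  Merge: [22] + [6, 27] -> [6, 22, 27]
Merge: [6, 12, 25] + [6, 22, 27] -> [6, 6, 12, 22, 25, 27]

Final sorted array: [6, 6, 12, 22, 25, 27]

The merge sort proceeds by recursively splitting the array and merging sorted halves.
After all merges, the sorted array is [6, 6, 12, 22, 25, 27].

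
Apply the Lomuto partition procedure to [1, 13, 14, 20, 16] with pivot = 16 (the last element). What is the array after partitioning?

Lomuto partition with pivot = 16:

Initial array: [1, 13, 14, 20, 16]

arr[0]=1 <= 16: swap with position 0, array becomes [1, 13, 14, 20, 16]
arr[1]=13 <= 16: swap with position 1, array becomes [1, 13, 14, 20, 16]
arr[2]=14 <= 16: swap with position 2, array becomes [1, 13, 14, 20, 16]
arr[3]=20 > 16: no swap

Place pivot at position 3: [1, 13, 14, 16, 20]
Pivot position: 3

After partitioning with pivot 16, the array becomes [1, 13, 14, 16, 20]. The pivot is placed at index 3. All elements to the left of the pivot are <= 16, and all elements to the right are > 16.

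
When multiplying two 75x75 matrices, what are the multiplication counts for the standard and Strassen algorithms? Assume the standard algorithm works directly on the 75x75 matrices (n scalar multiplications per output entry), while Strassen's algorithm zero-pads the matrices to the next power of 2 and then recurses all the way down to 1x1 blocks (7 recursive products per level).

Matrix multiplication for 75x75 matrices:

Strassen's algorithm requires power-of-2 dimensions. Pad 75x75 to 128x128 (next power of 2).

Standard algorithm: 75^3 = 421875 multiplications
Strassen's algorithm: 7^(log2(128)) = 7^7 = 823543 multiplications
Difference: 421875 - 823543 = -401668 (Strassen uses MORE here due to padding overhead — for small or just-over-power-of-2 n, padding can outweigh the per-level savings)

Standard: 421875 multiplications (75^3). Strassen: 823543 multiplications (7^7, after padding to 128x128). Strassen reduces 8 recursive multiplications to 7 at each level.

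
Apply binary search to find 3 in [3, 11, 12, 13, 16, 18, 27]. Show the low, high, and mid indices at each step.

Binary search for 3 in [3, 11, 12, 13, 16, 18, 27]:

lo=0, hi=6, mid=3, arr[mid]=13 -> 13 > 3, search left half
lo=0, hi=2, mid=1, arr[mid]=11 -> 11 > 3, search left half
lo=0, hi=0, mid=0, arr[mid]=3 -> Found target at index 0!

Binary search finds 3 at index 0 after 3 comparisons. The search repeatedly halves the search space by comparing with the middle element.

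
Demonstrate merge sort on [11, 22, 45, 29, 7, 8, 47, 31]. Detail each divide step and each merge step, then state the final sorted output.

Merge sort trace:

Split: [11, 22, 45, 29, 7, 8, 47, 31] -> [11, 22, 45, 29] and [7, 8, 47, 31]
  Split: [11, 22, 45, 29] -> [11, 22] and [45, 29]
    Split: [11, 22] -> [11] and [22]
    Merge: [11] + [22] -> [11, 22]
    Split: [45, 29] -> [45] and [29]
    Merge: [45] + [29] -> [29, 45]
  Merge: [11, 22] + [29, 45] -> [11, 22, 29, 45]
  Split: [7, 8, 47, 31] -> [7, 8] and [47, 31]
    Split: [7, 8] -> [7] and [8]
    Merge: [7] + [8] -> [7, 8]
    Split: [47, 31] -> [47] and [31]
    Merge: [47] + [31] -> [31, 47]
  Merge: [7, 8] + [31, 47] -> [7, 8, 31, 47]
Merge: [11, 22, 29, 45] + [7, 8, 31, 47] -> [7, 8, 11, 22, 29, 31, 45, 47]

Final sorted array: [7, 8, 11, 22, 29, 31, 45, 47]

The merge sort proceeds by recursively splitting the array and merging sorted halves.
After all merges, the sorted array is [7, 8, 11, 22, 29, 31, 45, 47].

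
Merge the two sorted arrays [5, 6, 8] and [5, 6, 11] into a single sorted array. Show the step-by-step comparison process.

Merging process:

Compare 5 vs 5: take 5 from left. Merged: [5]
Compare 6 vs 5: take 5 from right. Merged: [5, 5]
Compare 6 vs 6: take 6 from left. Merged: [5, 5, 6]
Compare 8 vs 6: take 6 from right. Merged: [5, 5, 6, 6]
Compare 8 vs 11: take 8 from left. Merged: [5, 5, 6, 6, 8]
Append remaining from right: [11]. Merged: [5, 5, 6, 6, 8, 11]

Final merged array: [5, 5, 6, 6, 8, 11]
Total comparisons: 5

The merged array is [5, 5, 6, 6, 8, 11], requiring 5 comparisons. The merge step runs in O(n) time where n is the total number of elements.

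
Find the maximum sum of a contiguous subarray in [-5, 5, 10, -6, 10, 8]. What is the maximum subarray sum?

Using Kadane's algorithm on [-5, 5, 10, -6, 10, 8]:

Scanning through the array:
Position 1 (value 5): max_ending_here = 5, max_so_far = 5
Position 2 (value 10): max_ending_here = 15, max_so_far = 15
Position 3 (value -6): max_ending_here = 9, max_so_far = 15
Position 4 (value 10): max_ending_here = 19, max_so_far = 19
Position 5 (value 8): max_ending_here = 27, max_so_far = 27

Maximum subarray: [5, 10, -6, 10, 8]
Maximum sum: 27

The maximum subarray is [5, 10, -6, 10, 8] with sum 27. This subarray runs from index 1 to index 5.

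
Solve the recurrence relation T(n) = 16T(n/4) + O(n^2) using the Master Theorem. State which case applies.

Master Theorem for T(n) = 16T(n/4) + O(n^2):

a = 16, b = 4, c = 2
log_b(a) = log_4(16) = 2.0000

Case 2: c = 2 = log_4(16) = 2.0000
T(n) = O(n^2 log n) = O(n^2 log n)

For T(n) = 16T(n/4) + O(n^2): log_4(16) = 2.0000. This is Case 2 of the Master Theorem (c = log_b(a), equal work at all levels), giving O(n^2 log n).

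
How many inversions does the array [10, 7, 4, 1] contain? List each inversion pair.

Finding inversions in [10, 7, 4, 1]:

(0, 1): arr[0]=10 > arr[1]=7
(0, 2): arr[0]=10 > arr[2]=4
(0, 3): arr[0]=10 > arr[3]=1
(1, 2): arr[1]=7 > arr[2]=4
(1, 3): arr[1]=7 > arr[3]=1
(2, 3): arr[2]=4 > arr[3]=1

Total inversions: 6

The array has 6 inversion(s): (0,1), (0,2), (0,3), (1,2), (1,3), (2,3). Each pair (i,j) satisfies i < j and arr[i] > arr[j].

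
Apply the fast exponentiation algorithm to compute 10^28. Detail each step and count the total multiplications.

Computing 10^28 by squaring (build up from 10^1; each line after the first costs one multiplication):

10^1 = 10
10^2 = (10^1)^2 = 10^2 = 100
10^3 = 10 * 10^2 = 10 * 100 = 1000
10^6 = (10^3)^2 = 1000^2 = 1000000
10^7 = 10 * 10^6 = 10 * 1000000 = 10000000
10^14 = (10^7)^2 = 10000000^2 = 100000000000000
10^28 = (10^14)^2 = 100000000000000^2 = 10000000000000000000000000000

Result: 10000000000000000000000000000
Multiplications needed: 6 (6 lines after 10^1)

10^28 = 10000000000000000000000000000. Using exponentiation by squaring, this requires 6 multiplications. The key idea: if the exponent is even, square the half-power; if odd, multiply by the base once.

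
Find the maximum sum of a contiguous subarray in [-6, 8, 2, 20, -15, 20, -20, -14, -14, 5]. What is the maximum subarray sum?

Using Kadane's algorithm on [-6, 8, 2, 20, -15, 20, -20, -14, -14, 5]:

Scanning through the array:
Position 1 (value 8): max_ending_here = 8, max_so_far = 8
Position 2 (value 2): max_ending_here = 10, max_so_far = 10
Position 3 (value 20): max_ending_here = 30, max_so_far = 30
Position 4 (value -15): max_ending_here = 15, max_so_far = 30
Position 5 (value 20): max_ending_here = 35, max_so_far = 35
Position 6 (value -20): max_ending_here = 15, max_so_far = 35
Position 7 (value -14): max_ending_here = 1, max_so_far = 35
Position 8 (value -14): max_ending_here = -13, max_so_far = 35
Position 9 (value 5): max_ending_here = 5, max_so_far = 35

Maximum subarray: [8, 2, 20, -15, 20]
Maximum sum: 35

The maximum subarray is [8, 2, 20, -15, 20] with sum 35. This subarray runs from index 1 to index 5.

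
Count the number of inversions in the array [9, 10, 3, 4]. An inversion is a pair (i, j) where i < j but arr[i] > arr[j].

Finding inversions in [9, 10, 3, 4]:

(0, 2): arr[0]=9 > arr[2]=3
(0, 3): arr[0]=9 > arr[3]=4
(1, 2): arr[1]=10 > arr[2]=3
(1, 3): arr[1]=10 > arr[3]=4

Total inversions: 4

The array has 4 inversion(s): (0,2), (0,3), (1,2), (1,3). Each pair (i,j) satisfies i < j and arr[i] > arr[j].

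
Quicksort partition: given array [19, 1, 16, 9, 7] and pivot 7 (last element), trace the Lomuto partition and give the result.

Lomuto partition with pivot = 7:

Initial array: [19, 1, 16, 9, 7]

arr[0]=19 > 7: no swap
arr[1]=1 <= 7: swap with position 0, array becomes [1, 19, 16, 9, 7]
arr[2]=16 > 7: no swap
arr[3]=9 > 7: no swap

Place pivot at position 1: [1, 7, 16, 9, 19]
Pivot position: 1

After partitioning with pivot 7, the array becomes [1, 7, 16, 9, 19]. The pivot is placed at index 1. All elements to the left of the pivot are <= 7, and all elements to the right are > 7.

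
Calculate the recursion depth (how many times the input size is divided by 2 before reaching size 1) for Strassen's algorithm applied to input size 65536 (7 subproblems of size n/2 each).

For divide and conquer with division factor 2:

Problem sizes at each level:
Level 0: 65536
Level 1: 32768
Level 2: 16384
Level 3: 8192
Level 4: 4096
Level 5: 2048
Level 6: 1024
Level 7: 512
Level 8: 256
Level 9: 128
Level 10: 64
Level 11: 32
Level 12: 16
Level 13: 8
Level 14: 4
Level 15: 2
Level 16: 1

The root is level 0 and the size-1 base case is level 16 (the tree spans levels 0 through 16, i.e. 17 levels counting the root), so the depth is the number of divisions: log_2(65536) = 16

The recursion tree depth is log_2(65536) = 16. At each level, the problem size is divided by 2, so it takes 16 divisions to reduce to a base case of size 1. The algorithm makes 7 recursive calls at each level.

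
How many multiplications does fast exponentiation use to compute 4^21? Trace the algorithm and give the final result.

Computing 4^21 by squaring (build up from 4^1; each line after the first costs one multiplication):

4^1 = 4
4^2 = (4^1)^2 = 4^2 = 16
4^4 = (4^2)^2 = 16^2 = 256
4^5 = 4 * 4^4 = 4 * 256 = 1024
4^10 = (4^5)^2 = 1024^2 = 1048576
4^20 = (4^10)^2 = 1048576^2 = 1099511627776
4^21 = 4 * 4^20 = 4 * 1099511627776 = 4398046511104

Result: 4398046511104
Multiplications needed: 6 (6 lines after 4^1)

4^21 = 4398046511104. Using exponentiation by squaring, this requires 6 multiplications. The key idea: if the exponent is even, square the half-power; if odd, multiply by the base once.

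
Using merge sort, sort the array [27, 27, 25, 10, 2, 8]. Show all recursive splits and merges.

Merge sort trace:

Split: [27, 27, 25, 10, 2, 8] -> [27, 27, 25] and [10, 2, 8]
  Split: [27, 27, 25] -> [27] and [27, 25]
    Split: [27, 25] -> [27] and [25]
    Merge: [27] + [25] -> [25, 27]
  Merge: [27] + [25, 27] -> [25, 27, 27]
  Split: [10, 2, 8] -> [10] and [2, 8]
    Split: [2, 8] -> [2] and [8]
    Merge: [2] + [8] -> [2, 8]
  Merge: [10] + [2, 8] -> [2, 8, 10]
Merge: [25, 27, 27] + [2, 8, 10] -> [2, 8, 10, 25, 27, 27]

Final sorted array: [2, 8, 10, 25, 27, 27]

The merge sort proceeds by recursively splitting the array and merging sorted halves.
After all merges, the sorted array is [2, 8, 10, 25, 27, 27].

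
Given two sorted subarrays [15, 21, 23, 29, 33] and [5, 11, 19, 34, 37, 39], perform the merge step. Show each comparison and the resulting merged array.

Merging process:

Compare 15 vs 5: take 5 from right. Merged: [5]
Compare 15 vs 11: take 11 from right. Merged: [5, 11]
Compare 15 vs 19: take 15 from left. Merged: [5, 11, 15]
Compare 21 vs 19: take 19 from right. Merged: [5, 11, 15, 19]
Compare 21 vs 34: take 21 from left. Merged: [5, 11, 15, 19, 21]
Compare 23 vs 34: take 23 from left. Merged: [5, 11, 15, 19, 21, 23]
Compare 29 vs 34: take 29 from left. Merged: [5, 11, 15, 19, 21, 23, 29]
Compare 33 vs 34: take 33 from left. Merged: [5, 11, 15, 19, 21, 23, 29, 33]
Append remaining from right: [34, 37, 39]. Merged: [5, 11, 15, 19, 21, 23, 29, 33, 34, 37, 39]

Final merged array: [5, 11, 15, 19, 21, 23, 29, 33, 34, 37, 39]
Total comparisons: 8

The merged array is [5, 11, 15, 19, 21, 23, 29, 33, 34, 37, 39], requiring 8 comparisons. The merge step runs in O(n) time where n is the total number of elements.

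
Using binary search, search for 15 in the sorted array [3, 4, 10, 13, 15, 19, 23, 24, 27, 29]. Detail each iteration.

Binary search for 15 in [3, 4, 10, 13, 15, 19, 23, 24, 27, 29]:

lo=0, hi=9, mid=4, arr[mid]=15 -> Found target at index 4!

Binary search finds 15 at index 4 after 1 comparisons. The search repeatedly halves the search space by comparing with the middle element.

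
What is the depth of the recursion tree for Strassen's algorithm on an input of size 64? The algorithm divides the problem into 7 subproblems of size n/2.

For divide and conquer with division factor 2:

Problem sizes at each level:
Level 0: 64
Level 1: 32
Level 2: 16
Level 3: 8
Level 4: 4
Level 5: 2
Level 6: 1

The root is level 0 and the size-1 base case is level 6 (the tree spans levels 0 through 6, i.e. 7 levels counting the root), so the depth is the number of divisions: log_2(64) = 6

The recursion tree depth is log_2(64) = 6. At each level, the problem size is divided by 2, so it takes 6 divisions to reduce to a base case of size 1. The algorithm makes 7 recursive calls at each level.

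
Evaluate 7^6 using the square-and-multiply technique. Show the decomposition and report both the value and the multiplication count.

Computing 7^6 by squaring (build up from 7^1; each line after the first costs one multiplication):

7^1 = 7
7^2 = (7^1)^2 = 7^2 = 49
7^3 = 7 * 7^2 = 7 * 49 = 343
7^6 = (7^3)^2 = 343^2 = 117649

Result: 117649
Multiplications needed: 3 (3 lines after 7^1)

7^6 = 117649. Using exponentiation by squaring, this requires 3 multiplications. The key idea: if the exponent is even, square the half-power; if odd, multiply by the base once.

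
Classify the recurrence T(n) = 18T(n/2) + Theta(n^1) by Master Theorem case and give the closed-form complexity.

Master Theorem for T(n) = 18T(n/2) + O(n^1):

a = 18, b = 2, c = 1
log_b(a) = log_2(18) = 4.1699

Case 1: c = 1 < log_2(18) = 4.1699
T(n) = O(n^(log_2 18))

For T(n) = 18T(n/2) + O(n^1): log_2(18) = 4.1699. This is Case 1 of the Master Theorem (c < log_b(a), work dominated by leaves), giving O(n^(log_2 18)).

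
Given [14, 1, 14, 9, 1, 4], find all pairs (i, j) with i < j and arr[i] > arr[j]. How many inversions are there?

Finding inversions in [14, 1, 14, 9, 1, 4]:

(0, 1): arr[0]=14 > arr[1]=1
(0, 3): arr[0]=14 > arr[3]=9
(0, 4): arr[0]=14 > arr[4]=1
(0, 5): arr[0]=14 > arr[5]=4
(2, 3): arr[2]=14 > arr[3]=9
(2, 4): arr[2]=14 > arr[4]=1
(2, 5): arr[2]=14 > arr[5]=4
(3, 4): arr[3]=9 > arr[4]=1
(3, 5): arr[3]=9 > arr[5]=4

Total inversions: 9

The array has 9 inversion(s): (0,1), (0,3), (0,4), (0,5), (2,3), (2,4), (2,5), (3,4), (3,5). Each pair (i,j) satisfies i < j and arr[i] > arr[j].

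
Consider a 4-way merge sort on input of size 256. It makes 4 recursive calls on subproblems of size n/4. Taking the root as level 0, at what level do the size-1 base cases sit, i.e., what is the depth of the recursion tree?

For divide and conquer with division factor 4:

Problem sizes at each level:
Level 0: 256
Level 1: 64
Level 2: 16
Level 3: 4
Level 4: 1

The root is level 0 and the size-1 base case is level 4 (the tree spans levels 0 through 4, i.e. 5 levels counting the root), so the depth is the number of divisions: log_4(256) = 4

The recursion tree depth is log_4(256) = 4. At each level, the problem size is divided by 4, so it takes 4 divisions to reduce to a base case of size 1. The algorithm makes 4 recursive calls at each level.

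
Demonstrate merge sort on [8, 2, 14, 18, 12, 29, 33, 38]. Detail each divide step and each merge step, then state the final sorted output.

Merge sort trace:

Split: [8, 2, 14, 18, 12, 29, 33, 38] -> [8, 2, 14, 18] and [12, 29, 33, 38]
  Split: [8, 2, 14, 18] -> [8, 2] and [14, 18]
    Split: [8, 2] -> [8] and [2]
    Merge: [8] + [2] -> [2, 8]
    Split: [14, 18] -> [14] and [18]
    Merge: [14] + [18] -> [14, 18]
  Merge: [2, 8] + [14, 18] -> [2, 8, 14, 18]
  Split: [12, 29, 33, 38] -> [12, 29] and [33, 38]
    Split: [12, 29] -> [12] and [29]
    Merge: [12] + [29] -> [12, 29]
    Split: [33, 38] -> [33] and [38]
    Merge: [33] + [38] -> [33, 38]
  Merge: [12, 29] + [33, 38] -> [12, 29, 33, 38]
Merge: [2, 8, 14, 18] + [12, 29, 33, 38] -> [2, 8, 12, 14, 18, 29, 33, 38]

Final sorted array: [2, 8, 12, 14, 18, 29, 33, 38]

The merge sort proceeds by recursively splitting the array and merging sorted halves.
After all merges, the sorted array is [2, 8, 12, 14, 18, 29, 33, 38].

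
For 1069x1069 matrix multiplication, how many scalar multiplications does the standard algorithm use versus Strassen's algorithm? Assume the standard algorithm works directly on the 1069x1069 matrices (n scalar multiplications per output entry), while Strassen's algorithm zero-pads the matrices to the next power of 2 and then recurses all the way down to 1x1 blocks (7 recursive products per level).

Matrix multiplication for 1069x1069 matrices:

Strassen's algorithm requires power-of-2 dimensions. Pad 1069x1069 to 2048x2048 (next power of 2).

Standard algorithm: 1069^3 = 1221611509 multiplications
Strassen's algorithm: 7^(log2(2048)) = 7^11 = 1977326743 multiplications
Difference: 1221611509 - 1977326743 = -755715234 (Strassen uses MORE here due to padding overhead — for small or just-over-power-of-2 n, padding can outweigh the per-level savings)

Standard: 1221611509 multiplications (1069^3). Strassen: 1977326743 multiplications (7^11, after padding to 2048x2048). Strassen reduces 8 recursive multiplications to 7 at each level.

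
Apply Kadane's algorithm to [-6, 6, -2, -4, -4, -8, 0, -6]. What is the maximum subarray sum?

Using Kadane's algorithm on [-6, 6, -2, -4, -4, -8, 0, -6]:

Scanning through the array:
Position 1 (value 6): max_ending_here = 6, max_so_far = 6
Position 2 (value -2): max_ending_here = 4, max_so_far = 6
Position 3 (value -4): max_ending_here = 0, max_so_far = 6
Position 4 (value -4): max_ending_here = -4, max_so_far = 6
Position 5 (value -8): max_ending_here = -8, max_so_far = 6
Position 6 (value 0): max_ending_here = 0, max_so_far = 6
Position 7 (value -6): max_ending_here = -6, max_so_far = 6

Maximum subarray: [6]
Maximum sum: 6

The maximum subarray is [6] with sum 6. This subarray runs from index 1 to index 1.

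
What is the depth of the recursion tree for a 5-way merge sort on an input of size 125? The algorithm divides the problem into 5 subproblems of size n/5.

For divide and conquer with division factor 5:

Problem sizes at each level:
Level 0: 125
Level 1: 25
Level 2: 5
Level 3: 1

The root is level 0 and the size-1 base case is level 3 (the tree spans levels 0 through 3, i.e. 4 levels counting the root), so the depth is the number of divisions: log_5(125) = 3

The recursion tree depth is log_5(125) = 3. At each level, the problem size is divided by 5, so it takes 3 divisions to reduce to a base case of size 1. The algorithm makes 5 recursive calls at each level.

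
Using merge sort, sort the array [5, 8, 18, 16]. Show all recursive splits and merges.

Merge sort trace:

Split: [5, 8, 18, 16] -> [5, 8] and [18, 16]
  Split: [5, 8] -> [5] and [8]
  Merge: [5] + [8] -> [5, 8]
  Split: [18, 16] -> [18] and [16]
  Merge: [18] + [16] -> [16, 18]
Merge: [5, 8] + [16, 18] -> [5, 8, 16, 18]

Final sorted array: [5, 8, 16, 18]

The merge sort proceeds by recursively splitting the array and merging sorted halves.
After all merges, the sorted array is [5, 8, 16, 18].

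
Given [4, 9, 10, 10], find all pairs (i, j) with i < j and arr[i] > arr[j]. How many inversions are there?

Finding inversions in [4, 9, 10, 10]:


Total inversions: 0

The array has 0 inversions. It is already sorted.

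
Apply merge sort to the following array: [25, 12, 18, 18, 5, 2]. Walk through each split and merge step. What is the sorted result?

Merge sort trace:

Split: [25, 12, 18, 18, 5, 2] -> [25, 12, 18] and [18, 5, 2]
  Split: [25, 12, 18] -> [25] and [12, 18]
    Split: [12, 18] -> [12] and [18]
    Merge: [12] + [18] -> [12, 18]
  Merge: [25] + [12, 18] -> [12, 18, 25]
  Split: [18, 5, 2] -> [18] and [5, 2]
    Split: [5, 2] -> [5] and [2]
    Merge: [5] + [2] -> [2, 5]
  Merge: [18] + [2, 5] -> [2, 5, 18]
Merge: [12, 18, 25] + [2, 5, 18] -> [2, 5, 12, 18, 18, 25]

Final sorted array: [2, 5, 12, 18, 18, 25]

The merge sort proceeds by recursively splitting the array and merging sorted halves.
After all merges, the sorted array is [2, 5, 12, 18, 18, 25].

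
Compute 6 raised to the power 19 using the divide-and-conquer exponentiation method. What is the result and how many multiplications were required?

Computing 6^19 by squaring (build up from 6^1; each line after the first costs one multiplication):

6^1 = 6
6^2 = (6^1)^2 = 6^2 = 36
6^4 = (6^2)^2 = 36^2 = 1296
6^8 = (6^4)^2 = 1296^2 = 1679616
6^9 = 6 * 6^8 = 6 * 1679616 = 10077696
6^18 = (6^9)^2 = 10077696^2 = 101559956668416
6^19 = 6 * 6^18 = 6 * 101559956668416 = 609359740010496

Result: 609359740010496
Multiplications needed: 6 (6 lines after 6^1)

6^19 = 609359740010496. Using exponentiation by squaring, this requires 6 multiplications. The key idea: if the exponent is even, square the half-power; if odd, multiply by the base once.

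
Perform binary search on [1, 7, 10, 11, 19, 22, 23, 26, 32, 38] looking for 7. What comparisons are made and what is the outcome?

Binary search for 7 in [1, 7, 10, 11, 19, 22, 23, 26, 32, 38]:

lo=0, hi=9, mid=4, arr[mid]=19 -> 19 > 7, search left half
lo=0, hi=3, mid=1, arr[mid]=7 -> Found target at index 1!

Binary search finds 7 at index 1 after 2 comparisons. The search repeatedly halves the search space by comparing with the middle element.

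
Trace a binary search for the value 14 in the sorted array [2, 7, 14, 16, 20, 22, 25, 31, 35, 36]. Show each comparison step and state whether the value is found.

Binary search for 14 in [2, 7, 14, 16, 20, 22, 25, 31, 35, 36]:

lo=0, hi=9, mid=4, arr[mid]=20 -> 20 > 14, search left half
lo=0, hi=3, mid=1, arr[mid]=7 -> 7 < 14, search right half
lo=2, hi=3, mid=2, arr[mid]=14 -> Found target at index 2!

Binary search finds 14 at index 2 after 3 comparisons. The search repeatedly halves the search space by comparing with the middle element.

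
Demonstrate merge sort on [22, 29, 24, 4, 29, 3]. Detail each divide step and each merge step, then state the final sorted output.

Merge sort trace:

Split: [22, 29, 24, 4, 29, 3] -> [22, 29, 24] and [4, 29, 3]
  Split: [22, 29, 24] -> [22] and [29, 24]
    Split: [29, 24] -> [29] and [24]
    Merge: [29] + [24] -> [24, 29]
  Merge: [22] + [24, 29] -> [22, 24, 29]
  Split: [4, 29, 3] -> [4] and [29, 3]
    Split: [29, 3] -> [29] and [3]
    Merge: [29] + [3] -> [3, 29]
  Merge: [4] + [3, 29] -> [3, 4, 29]
Merge: [22, 24, 29] + [3, 4, 29] -> [3, 4, 22, 24, 29, 29]

Final sorted array: [3, 4, 22, 24, 29, 29]

The merge sort proceeds by recursively splitting the array and merging sorted halves.
After all merges, the sorted array is [3, 4, 22, 24, 29, 29].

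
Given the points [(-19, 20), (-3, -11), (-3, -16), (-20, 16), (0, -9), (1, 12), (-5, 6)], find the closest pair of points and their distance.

Computing all pairwise distances among 7 points:

d((-19, 20), (-3, -11)) = 34.8855
d((-19, 20), (-3, -16)) = 39.3954
d((-19, 20), (-20, 16)) = 4.1231
d((-19, 20), (0, -9)) = 34.6699
d((-19, 20), (1, 12)) = 21.5407
d((-19, 20), (-5, 6)) = 19.799
d((-3, -11), (-3, -16)) = 5.0
d((-3, -11), (-20, 16)) = 31.9061
d((-3, -11), (0, -9)) = 3.6056 <-- minimum
d((-3, -11), (1, 12)) = 23.3452
d((-3, -11), (-5, 6)) = 17.1172
d((-3, -16), (-20, 16)) = 36.2353
d((-3, -16), (0, -9)) = 7.6158
d((-3, -16), (1, 12)) = 28.2843
d((-3, -16), (-5, 6)) = 22.0907
d((-20, 16), (0, -9)) = 32.0156
d((-20, 16), (1, 12)) = 21.3776
d((-20, 16), (-5, 6)) = 18.0278
d((0, -9), (1, 12)) = 21.0238
d((0, -9), (-5, 6)) = 15.8114
d((1, 12), (-5, 6)) = 8.4853

Closest pair: (-3, -11) and (0, -9) with distance 3.6056

The closest pair is (-3, -11) and (0, -9) with Euclidean distance 3.6056. For 7 points, brute-force pairwise comparison is shown above. For large n, the divide-and-conquer algorithm (sort by x, recurse on halves, check the dividing strip) achieves O(n log n).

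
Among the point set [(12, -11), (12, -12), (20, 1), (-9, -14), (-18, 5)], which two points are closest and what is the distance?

Computing all pairwise distances among 5 points:

d((12, -11), (12, -12)) = 1.0 <-- minimum
d((12, -11), (20, 1)) = 14.4222
d((12, -11), (-9, -14)) = 21.2132
d((12, -11), (-18, 5)) = 34.0
d((12, -12), (20, 1)) = 15.2643
d((12, -12), (-9, -14)) = 21.095
d((12, -12), (-18, 5)) = 34.4819
d((20, 1), (-9, -14)) = 32.6497
d((20, 1), (-18, 5)) = 38.2099
d((-9, -14), (-18, 5)) = 21.0238

Closest pair: (12, -11) and (12, -12) with distance 1.0

The closest pair is (12, -11) and (12, -12) with Euclidean distance 1.0. For 5 points, brute-force pairwise comparison is shown above. For large n, the divide-and-conquer algorithm (sort by x, recurse on halves, check the dividing strip) achieves O(n log n).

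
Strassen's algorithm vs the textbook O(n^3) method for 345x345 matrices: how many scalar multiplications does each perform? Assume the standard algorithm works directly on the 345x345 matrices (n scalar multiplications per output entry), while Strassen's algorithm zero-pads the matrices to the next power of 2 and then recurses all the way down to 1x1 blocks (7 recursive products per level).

Matrix multiplication for 345x345 matrices:

Strassen's algorithm requires power-of-2 dimensions. Pad 345x345 to 512x512 (next power of 2).

Standard algorithm: 345^3 = 41063625 multiplications
Strassen's algorithm: 7^(log2(512)) = 7^9 = 40353607 multiplications
Savings: 41063625 - 40353607 = 710018 multiplications

Standard: 41063625 multiplications (345^3). Strassen: 40353607 multiplications (7^9, after padding to 512x512). Strassen reduces 8 recursive multiplications to 7 at each level.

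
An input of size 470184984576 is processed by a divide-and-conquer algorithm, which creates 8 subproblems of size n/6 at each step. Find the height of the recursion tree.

For divide and conquer with division factor 6:

Problem sizes at each level:
Level 0: 470184984576
Level 1: 78364164096
Level 2: 13060694016
Level 3: 2176782336
Level 4: 362797056
Level 5: 60466176
Level 6: 10077696
Level 7: 1679616
Level 8: 279936
Level 9: 46656
Level 10: 7776
Level 11: 1296
Level 12: 216
Level 13: 36
Level 14: 6
Level 15: 1

The root is level 0 and the size-1 base case is level 15 (the tree spans levels 0 through 15, i.e. 16 levels counting the root), so the depth is the number of divisions: log_6(470184984576) = 15

The recursion tree depth is log_6(470184984576) = 15. At each level, the problem size is divided by 6, so it takes 15 divisions to reduce to a base case of size 1. The algorithm makes 8 recursive calls at each level.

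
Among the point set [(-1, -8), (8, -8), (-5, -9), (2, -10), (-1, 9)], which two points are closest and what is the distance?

Computing all pairwise distances among 5 points:

d((-1, -8), (8, -8)) = 9.0
d((-1, -8), (-5, -9)) = 4.1231
d((-1, -8), (2, -10)) = 3.6056 <-- minimum
d((-1, -8), (-1, 9)) = 17.0
d((8, -8), (-5, -9)) = 13.0384
d((8, -8), (2, -10)) = 6.3246
d((8, -8), (-1, 9)) = 19.2354
d((-5, -9), (2, -10)) = 7.0711
d((-5, -9), (-1, 9)) = 18.4391
d((2, -10), (-1, 9)) = 19.2354

Closest pair: (-1, -8) and (2, -10) with distance 3.6056

The closest pair is (-1, -8) and (2, -10) with Euclidean distance 3.6056. For 5 points, brute-force pairwise comparison is shown above. For large n, the divide-and-conquer algorithm (sort by x, recurse on halves, check the dividing strip) achieves O(n log n).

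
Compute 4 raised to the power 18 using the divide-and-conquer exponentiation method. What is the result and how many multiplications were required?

Computing 4^18 by squaring (build up from 4^1; each line after the first costs one multiplication):

4^1 = 4
4^2 = (4^1)^2 = 4^2 = 16
4^4 = (4^2)^2 = 16^2 = 256
4^8 = (4^4)^2 = 256^2 = 65536
4^9 = 4 * 4^8 = 4 * 65536 = 262144
4^18 = (4^9)^2 = 262144^2 = 68719476736

Result: 68719476736
Multiplications needed: 5 (5 lines after 4^1)

4^18 = 68719476736. Using exponentiation by squaring, this requires 5 multiplications. The key idea: if the exponent is even, square the half-power; if odd, multiply by the base once.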